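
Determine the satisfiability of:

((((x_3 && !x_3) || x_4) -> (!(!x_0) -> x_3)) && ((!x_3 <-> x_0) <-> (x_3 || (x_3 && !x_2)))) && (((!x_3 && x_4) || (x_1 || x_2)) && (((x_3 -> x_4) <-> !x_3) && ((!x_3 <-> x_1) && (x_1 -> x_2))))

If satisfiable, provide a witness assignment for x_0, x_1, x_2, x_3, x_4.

x_0 = False; x_1 = True; x_2 = True; x_3 = False; x_4 = True

  (((x_3 && !x_3) || x_4) -> (!(!x_0) -> x_3)) && ((!x_3 <-> x_0) <-> (x_3 || (x_3 && !x_2))) = True
    ((x_3 && !x_3) || x_4) -> (!(!x_0) -> x_3) = True
      (x_3 && !x_3) || x_4 = True
        x_3 && !x_3 = False
          !x_3 = True
      !(!x_0) -> x_3 = True
        !(!x_0) = False
          !x_0 = True
    (!x_3 <-> x_0) <-> (x_3 || (x_3 && !x_2)) = True
      !x_3 <-> x_0 = False
        !x_3 = True
      x_3 || (x_3 && !x_2) = False
        x_3 && !x_2 = False
          !x_2 = False
  ((!x_3 && x_4) || (x_1 || x_2)) && (((x_3 -> x_4) <-> !x_3) && ((!x_3 <-> x_1) && (x_1 -> x_2))) = True
    (!x_3 && x_4) || (x_1 || x_2) = True
      !x_3 && x_4 = True
        !x_3 = True
      x_1 || x_2 = True
    ((x_3 -> x_4) <-> !x_3) && ((!x_3 <-> x_1) && (x_1 -> x_2)) = True
      (x_3 -> x_4) <-> !x_3 = True
        x_3 -> x_4 = True
        !x_3 = True
      (!x_3 <-> x_1) && (x_1 -> x_2) = True
        !x_3 <-> x_1 = True
          !x_3 = True
        x_1 -> x_2 = True
Both conjuncts True, so the formula holds.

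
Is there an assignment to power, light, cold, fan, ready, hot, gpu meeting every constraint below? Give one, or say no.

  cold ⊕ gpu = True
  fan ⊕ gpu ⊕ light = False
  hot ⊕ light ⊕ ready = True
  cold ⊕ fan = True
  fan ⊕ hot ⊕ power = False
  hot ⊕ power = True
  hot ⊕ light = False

power: True, light: False, cold: False, fan: True, ready: True, hot: False, gpu: True

cold ⊕ gpu = F ⊕ T = True ✓
fan ⊕ gpu ⊕ light = T ⊕ T ⊕ F = False ✓
hot ⊕ light ⊕ ready = F ⊕ F ⊕ T = True ✓
cold ⊕ fan = F ⊕ T = True ✓
fan ⊕ hot ⊕ power = T ⊕ F ⊕ T = False ✓
hot ⊕ power = F ⊕ T = True ✓
hot ⊕ light = F ⊕ F = False ✓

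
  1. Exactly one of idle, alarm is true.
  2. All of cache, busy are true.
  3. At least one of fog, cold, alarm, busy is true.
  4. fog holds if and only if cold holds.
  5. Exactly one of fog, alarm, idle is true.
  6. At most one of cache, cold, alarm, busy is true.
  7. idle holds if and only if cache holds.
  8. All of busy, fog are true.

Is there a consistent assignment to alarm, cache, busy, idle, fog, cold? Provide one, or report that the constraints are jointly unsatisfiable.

Case cache = True:
  (2) forces busy = True.
  Constraint (6) is violated (cache=T, busy=T) — contradiction.
Case cache = False:
  Constraint (2) is violated (cache=F) — contradiction.
Both cases fail — unsatisfiable.

The formula is unsatisfiable.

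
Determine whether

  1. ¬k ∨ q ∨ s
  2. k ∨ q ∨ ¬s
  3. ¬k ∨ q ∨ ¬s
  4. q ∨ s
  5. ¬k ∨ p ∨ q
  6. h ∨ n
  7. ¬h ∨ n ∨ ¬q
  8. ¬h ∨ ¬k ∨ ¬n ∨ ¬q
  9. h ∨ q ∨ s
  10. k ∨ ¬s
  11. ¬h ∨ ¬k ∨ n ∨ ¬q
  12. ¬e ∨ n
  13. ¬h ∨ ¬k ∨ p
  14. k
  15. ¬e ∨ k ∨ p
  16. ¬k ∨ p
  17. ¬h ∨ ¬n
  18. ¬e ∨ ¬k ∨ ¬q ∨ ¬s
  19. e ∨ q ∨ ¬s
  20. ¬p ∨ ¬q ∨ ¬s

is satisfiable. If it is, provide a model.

Unit clause (k) forces k = True.
In (¬k ∨ p) only p is left, so p = True.
Try q = False:
  (¬k ∨ q ∨ s) forces s = True.
  clause (¬k ∨ q ∨ ¬s) is falsified — backtrack.
So q = True.
  then (¬p ∨ ¬q ∨ ¬s) forces s = False.
Set e = True.
  then (¬e ∨ n) forces n = True.
  then (¬h ∨ ¬n) forces h = False.
All clauses satisfied.

q: True, e: True, k: True, n: True, h: False, s: False, p: True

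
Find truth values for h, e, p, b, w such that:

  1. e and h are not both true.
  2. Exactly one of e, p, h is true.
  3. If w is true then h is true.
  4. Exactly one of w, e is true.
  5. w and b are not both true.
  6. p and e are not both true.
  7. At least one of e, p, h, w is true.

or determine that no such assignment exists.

h: True; e: False; p: False; b: False; w: True

  (1) e=F, h=T — not both ✓
  (2) {e, p, h}: 1 true — exactly one ✓
  (3) w=T ⇒ h: T ✓
  (4) {w, e}: 1 true — exactly one ✓
  (5) w=T, b=F — not both ✓
  (6) p=F, e=F — not both ✓
  (7) {e, p, h, w}: 2 true — at least one ✓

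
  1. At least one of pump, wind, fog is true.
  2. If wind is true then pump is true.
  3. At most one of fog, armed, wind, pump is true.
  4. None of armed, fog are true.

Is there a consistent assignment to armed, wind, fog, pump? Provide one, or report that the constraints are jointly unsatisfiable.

armed = False, wind = False, fog = False, pump = True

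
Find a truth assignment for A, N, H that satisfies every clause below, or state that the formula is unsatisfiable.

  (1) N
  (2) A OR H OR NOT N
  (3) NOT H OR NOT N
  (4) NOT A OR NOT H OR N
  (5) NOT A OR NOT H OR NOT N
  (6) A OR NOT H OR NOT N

Unit clause (N) forces N = True.
In (NOT H OR NOT N) only NOT H is left, so H = False.
In (A OR H OR NOT N) only A is left, so A = True.
All clauses satisfied.

A = True, N = True, H = False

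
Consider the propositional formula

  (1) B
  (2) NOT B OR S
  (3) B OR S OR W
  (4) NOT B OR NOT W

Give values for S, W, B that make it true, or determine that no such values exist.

S = True, W = False, B = True

Unit clause (B) forces B = True.
In (NOT B OR S) only S is left, so S = True.
In (NOT B OR NOT W) only NOT W is left, so W = False.
Check each clause:
  (B): B holds.
  (NOT B OR S): S holds.
  (B OR S OR W): B holds.
  (NOT B OR NOT W): NOT W holds.
All clauses satisfied.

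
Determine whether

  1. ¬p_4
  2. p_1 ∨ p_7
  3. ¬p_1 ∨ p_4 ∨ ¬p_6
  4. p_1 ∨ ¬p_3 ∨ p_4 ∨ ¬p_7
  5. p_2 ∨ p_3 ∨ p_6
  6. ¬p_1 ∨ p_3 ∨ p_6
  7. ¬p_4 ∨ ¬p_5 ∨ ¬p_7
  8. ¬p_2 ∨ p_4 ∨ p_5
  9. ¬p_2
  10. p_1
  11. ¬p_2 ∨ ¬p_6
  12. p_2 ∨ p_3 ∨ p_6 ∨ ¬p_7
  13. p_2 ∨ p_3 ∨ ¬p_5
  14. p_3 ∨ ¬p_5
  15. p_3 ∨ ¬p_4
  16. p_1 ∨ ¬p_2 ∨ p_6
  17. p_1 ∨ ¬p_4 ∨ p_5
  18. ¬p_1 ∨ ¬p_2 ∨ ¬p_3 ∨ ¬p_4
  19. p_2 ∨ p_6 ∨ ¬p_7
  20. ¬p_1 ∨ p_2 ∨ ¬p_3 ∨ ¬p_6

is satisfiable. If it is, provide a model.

p_1 = True, p_2 = False, p_3 = True, p_4 = False, p_5 = False, p_6 = False, p_7 = False

Unit clause (¬p_4) forces p_4 = False.
Unit clause (¬p_2) forces p_2 = False.
Unit clause (p_1) forces p_1 = True.
In (¬p_1 ∨ p_4 ∨ ¬p_6) only ¬p_6 is left, so p_6 = False.
In (p_2 ∨ p_3 ∨ p_6) only p_3 is left, so p_3 = True.
In (p_2 ∨ p_6 ∨ ¬p_7) only ¬p_7 is left, so p_7 = False.
Set p_5 = False.
All clauses satisfied.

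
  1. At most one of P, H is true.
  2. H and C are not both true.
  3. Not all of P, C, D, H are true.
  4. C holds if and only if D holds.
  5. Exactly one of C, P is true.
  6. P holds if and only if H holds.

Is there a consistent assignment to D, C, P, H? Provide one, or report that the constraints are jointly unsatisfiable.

D: True, C: True, P: False, H: False

  (1) {P, H}: 0 true — at most one ✓
  (2) H=F, C=T — not both ✓
  (3) {P, C, D, H}: 2/4 true — not all ✓
  (4) C=T, D=T — same ✓
  (5) {C, P}: 1 true — exactly one ✓
  (6) P=F, H=F — same ✓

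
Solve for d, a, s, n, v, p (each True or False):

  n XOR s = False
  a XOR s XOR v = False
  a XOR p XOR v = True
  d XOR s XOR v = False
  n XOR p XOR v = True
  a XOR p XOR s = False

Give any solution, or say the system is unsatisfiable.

d=T; a=T; s=T; n=T; v=F; p=F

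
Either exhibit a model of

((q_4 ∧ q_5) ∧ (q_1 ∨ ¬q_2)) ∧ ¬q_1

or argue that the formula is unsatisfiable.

q_1 = False, q_2 = False, q_4 = True, q_5 = True

  (q_4 ∧ q_5) ∧ (q_1 ∨ ¬q_2) = True
    q_4 ∧ q_5 = True
    q_1 ∨ ¬q_2 = True
      ¬q_2 = True
  ¬q_1 = True
Both conjuncts True, so the formula holds.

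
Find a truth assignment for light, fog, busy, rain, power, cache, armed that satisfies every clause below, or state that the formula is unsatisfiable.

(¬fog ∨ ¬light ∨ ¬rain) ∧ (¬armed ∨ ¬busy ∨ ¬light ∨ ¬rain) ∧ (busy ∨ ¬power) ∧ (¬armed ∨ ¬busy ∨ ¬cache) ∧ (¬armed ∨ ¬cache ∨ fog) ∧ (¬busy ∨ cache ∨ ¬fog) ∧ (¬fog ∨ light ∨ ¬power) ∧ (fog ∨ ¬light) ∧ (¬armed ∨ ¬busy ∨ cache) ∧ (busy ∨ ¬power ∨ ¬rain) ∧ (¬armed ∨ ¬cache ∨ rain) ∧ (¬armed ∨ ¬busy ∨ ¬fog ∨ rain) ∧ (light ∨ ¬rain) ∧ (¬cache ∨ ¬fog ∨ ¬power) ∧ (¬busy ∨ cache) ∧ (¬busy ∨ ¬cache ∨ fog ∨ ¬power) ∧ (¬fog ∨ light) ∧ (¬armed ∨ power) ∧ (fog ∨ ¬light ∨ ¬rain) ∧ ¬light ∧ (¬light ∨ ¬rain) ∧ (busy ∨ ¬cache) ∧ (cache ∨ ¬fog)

light = False; fog = False; busy = True; rain = False; power = False; cache = True; armed = False

Unit clause (¬light) forces light = False.
In (light ∨ ¬rain) only ¬rain is left, so rain = False.
In (¬fog ∨ light) only ¬fog is left, so fog = False.
Set busy = True.
  then (¬busy ∨ cache) forces cache = True.
  then (¬busy ∨ ¬cache ∨ fog ∨ ¬power) forces power = False.
  then (¬armed ∨ power) forces armed = False.
All clauses satisfied.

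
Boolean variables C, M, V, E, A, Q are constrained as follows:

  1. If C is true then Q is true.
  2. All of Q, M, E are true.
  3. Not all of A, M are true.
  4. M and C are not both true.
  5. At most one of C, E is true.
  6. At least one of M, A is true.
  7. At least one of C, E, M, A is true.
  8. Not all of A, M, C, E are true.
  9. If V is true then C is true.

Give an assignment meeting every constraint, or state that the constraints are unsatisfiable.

C: False; M: True; V: False; E: True; A: False; Q: True

  (1) C=F ⇒ Q: vacuous ✓
  (2) {Q, M, E}: all 3 true ✓
  (3) {A, M}: 1/2 true — not all ✓
  (4) M=T, C=F — not both ✓
  (5) {C, E}: 1 true — at most one ✓
  (6) {M, A}: 1 true — at least one ✓
  (7) {C, E, M, A}: 2 true — at least one ✓
  (8) {A, M, C, E}: 2/4 true — not all ✓
  (9) V=F ⇒ C: vacuous ✓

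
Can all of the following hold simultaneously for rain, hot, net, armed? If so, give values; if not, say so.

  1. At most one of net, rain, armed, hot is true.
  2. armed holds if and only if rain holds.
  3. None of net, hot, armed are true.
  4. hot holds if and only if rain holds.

rain=F, hot=F, net=F, armed=F

  (1) {net, rain, armed, hot}: 0 true — at most one ✓
  (2) armed=F, rain=F — same ✓
  (3) {net, hot, armed}: 0 true — none ✓
  (4) hot=F, rain=F — same ✓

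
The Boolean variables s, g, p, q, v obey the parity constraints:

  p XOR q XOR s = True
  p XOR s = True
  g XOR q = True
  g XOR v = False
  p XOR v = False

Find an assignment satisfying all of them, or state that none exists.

s: False, g: True, p: True, q: False, v: True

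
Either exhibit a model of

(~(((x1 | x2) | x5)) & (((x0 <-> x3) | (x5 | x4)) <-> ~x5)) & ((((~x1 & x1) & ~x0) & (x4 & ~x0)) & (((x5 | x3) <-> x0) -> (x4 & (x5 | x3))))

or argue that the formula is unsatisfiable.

Case x1 = True: the conjunct ~(((x1 | x2) | x5)) becomes ~((True | x5)) = False.
Case x1 = False: the conjunct x1 is False.
Both cases fail — unsatisfiable.

The formula is unsatisfiable.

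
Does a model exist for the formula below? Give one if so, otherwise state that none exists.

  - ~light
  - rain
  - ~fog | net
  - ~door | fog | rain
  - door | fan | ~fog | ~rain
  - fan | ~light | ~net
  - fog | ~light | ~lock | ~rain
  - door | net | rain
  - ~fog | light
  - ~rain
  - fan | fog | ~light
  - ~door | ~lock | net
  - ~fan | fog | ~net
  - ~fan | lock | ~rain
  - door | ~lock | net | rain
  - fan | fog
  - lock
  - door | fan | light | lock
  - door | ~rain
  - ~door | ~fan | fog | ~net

Case rain = True:
  Clause (~rain) is falsified — contradiction.
Case rain = False:
  Clause (rain) is falsified — contradiction.
Both cases fail, so the formula is unsatisfiable.

UNSATISFIABLE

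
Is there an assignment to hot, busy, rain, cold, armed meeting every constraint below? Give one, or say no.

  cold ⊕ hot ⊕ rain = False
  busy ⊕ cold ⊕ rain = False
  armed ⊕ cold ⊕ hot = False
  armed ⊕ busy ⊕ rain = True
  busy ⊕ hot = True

Unsatisfiable

Adding constraints 1, 2, 5 mod 2: every variable appears an even number of times on the left, so the left side is 0.
But the right sides sum to 1 (mod 2). 0 ≠ 1 — the system is inconsistent.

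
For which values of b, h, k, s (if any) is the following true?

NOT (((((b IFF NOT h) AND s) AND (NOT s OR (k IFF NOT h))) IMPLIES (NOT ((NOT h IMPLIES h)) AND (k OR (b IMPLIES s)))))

b=F, h=T, k=F, s=T

  NOT (((((b IFF NOT h) AND s) AND (NOT s OR (k IFF NOT h))) IMPLIES (NOT ((NOT h IMPLIES h)) AND (k OR (b IMPLIES s))))) = True
    (((b IFF NOT h) AND s) AND (NOT s OR (k IFF NOT h))) IMPLIES (NOT ((NOT h IMPLIES h)) AND (k OR (b IMPLIES s))) = False
      ((b IFF NOT h) AND s) AND (NOT s OR (k IFF NOT h)) = True
        (b IFF NOT h) AND s = True
          b IFF NOT h = True
            NOT h = False
        NOT s OR (k IFF NOT h) = True
          NOT s = False
          k IFF NOT h = True
            NOT h = False
      NOT ((NOT h IMPLIES h)) AND (k OR (b IMPLIES s)) = False
        NOT ((NOT h IMPLIES h)) = False
          NOT h IMPLIES h = True
            NOT h = False
        k OR (b IMPLIES s) = True
          b IMPLIES s = True
The formula evaluates to True.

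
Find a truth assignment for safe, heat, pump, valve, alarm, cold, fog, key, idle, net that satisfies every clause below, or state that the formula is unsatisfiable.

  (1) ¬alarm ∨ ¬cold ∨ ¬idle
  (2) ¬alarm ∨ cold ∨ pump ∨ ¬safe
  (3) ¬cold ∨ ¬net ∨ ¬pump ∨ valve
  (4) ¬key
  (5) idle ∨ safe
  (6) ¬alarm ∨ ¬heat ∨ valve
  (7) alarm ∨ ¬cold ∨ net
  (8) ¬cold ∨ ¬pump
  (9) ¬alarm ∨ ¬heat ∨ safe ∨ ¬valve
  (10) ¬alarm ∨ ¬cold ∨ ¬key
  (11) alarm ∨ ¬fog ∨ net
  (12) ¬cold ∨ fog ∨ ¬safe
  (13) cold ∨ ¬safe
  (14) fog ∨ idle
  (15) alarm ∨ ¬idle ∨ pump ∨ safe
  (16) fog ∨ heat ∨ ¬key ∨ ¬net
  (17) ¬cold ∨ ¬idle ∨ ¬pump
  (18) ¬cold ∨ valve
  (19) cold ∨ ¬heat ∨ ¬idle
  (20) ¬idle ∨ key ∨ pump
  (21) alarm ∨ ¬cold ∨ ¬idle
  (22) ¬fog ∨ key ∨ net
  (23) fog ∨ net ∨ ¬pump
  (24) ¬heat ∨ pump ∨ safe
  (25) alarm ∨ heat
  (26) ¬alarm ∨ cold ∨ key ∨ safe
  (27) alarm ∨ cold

Unit clause (¬key) forces key = False.
Set safe = True.
  then (cold ∨ ¬safe) forces cold = True.
  then (¬cold ∨ valve) forces valve = True.
  then (¬cold ∨ ¬pump) forces pump = False.
  then (¬cold ∨ fog ∨ ¬safe) forces fog = True.
  then (¬idle ∨ key ∨ pump) forces idle = False.
  then (¬fog ∨ key ∨ net) forces net = True.
Set heat = True.
Set alarm = False.
All clauses satisfied.

safe: True, heat: True, pump: False, valve: True, alarm: False, cold: True, fog: True, key: False, idle: False, net: True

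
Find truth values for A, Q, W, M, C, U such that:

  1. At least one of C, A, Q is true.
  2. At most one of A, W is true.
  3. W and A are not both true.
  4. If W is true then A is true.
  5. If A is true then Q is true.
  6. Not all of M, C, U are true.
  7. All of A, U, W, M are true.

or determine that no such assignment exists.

Case A = True:
  (2) with A=T forces W = False.
  Constraint (7) is violated (W=F) — contradiction.
Case A = False:
  Constraint (7) is violated (A=F) — contradiction.
Both cases fail — unsatisfiable.

UNSATISFIABLE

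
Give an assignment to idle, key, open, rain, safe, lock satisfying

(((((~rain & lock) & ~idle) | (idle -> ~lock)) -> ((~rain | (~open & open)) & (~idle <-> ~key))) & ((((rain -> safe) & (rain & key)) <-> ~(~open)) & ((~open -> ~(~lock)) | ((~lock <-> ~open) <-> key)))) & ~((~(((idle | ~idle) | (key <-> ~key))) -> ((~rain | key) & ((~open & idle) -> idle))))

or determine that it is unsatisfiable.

UNSATISFIABLE

The conjunct ~((~(((idle | ~idle) | (key <-> ~key))) -> ((~rain | key) & ((~open & idle) -> idle)))) is unsatisfiable on its own:
  idle = True: this becomes ~((False -> (~rain | key))) = False.
  idle = False: this becomes ~((False -> (~rain | key))) = False.
So the whole conjunction is unsatisfiable.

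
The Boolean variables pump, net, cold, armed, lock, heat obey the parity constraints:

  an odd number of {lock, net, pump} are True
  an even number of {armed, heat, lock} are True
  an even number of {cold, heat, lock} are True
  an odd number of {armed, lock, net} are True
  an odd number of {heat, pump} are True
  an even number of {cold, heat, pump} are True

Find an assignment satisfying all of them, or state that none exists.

pump = True, net = True, cold = True, armed = True, lock = True, heat = False

{lock, net, pump}: 3 true → odd ✓
{armed, heat, lock}: 2 true → even ✓
{cold, heat, lock}: 2 true → even ✓
{armed, lock, net}: 3 true → odd ✓
{heat, pump}: 1 true → odd ✓
{cold, heat, pump}: 2 true → even ✓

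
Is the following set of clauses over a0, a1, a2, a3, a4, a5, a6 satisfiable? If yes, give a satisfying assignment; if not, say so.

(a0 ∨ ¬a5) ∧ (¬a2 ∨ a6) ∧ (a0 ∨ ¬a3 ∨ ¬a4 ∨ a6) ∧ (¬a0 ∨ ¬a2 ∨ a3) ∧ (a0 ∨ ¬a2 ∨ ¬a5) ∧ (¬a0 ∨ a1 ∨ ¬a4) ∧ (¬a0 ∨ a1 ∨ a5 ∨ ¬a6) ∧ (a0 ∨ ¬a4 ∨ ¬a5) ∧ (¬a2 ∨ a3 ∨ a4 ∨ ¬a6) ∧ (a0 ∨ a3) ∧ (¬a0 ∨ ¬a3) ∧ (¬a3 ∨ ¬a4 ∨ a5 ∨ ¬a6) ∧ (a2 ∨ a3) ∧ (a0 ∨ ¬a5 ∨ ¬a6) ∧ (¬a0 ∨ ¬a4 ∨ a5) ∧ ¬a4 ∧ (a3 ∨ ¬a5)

Unit clause (¬a4) forces a4 = False.
Try a0 = True:
  (¬a0 ∨ ¬a3) forces a3 = False.
  (¬a0 ∨ ¬a2 ∨ a3) forces a2 = False.
  clause (a2 ∨ a3) is falsified — backtrack.
So a0 = False.
  then (a0 ∨ ¬a5) forces a5 = False.
  then (a0 ∨ a3) forces a3 = True.
Set a1 = False.
Set a2 = False.
Set a6 = True.
All clauses satisfied.

a0 = False, a1 = False, a2 = False, a3 = True, a4 = False, a5 = False, a6 = True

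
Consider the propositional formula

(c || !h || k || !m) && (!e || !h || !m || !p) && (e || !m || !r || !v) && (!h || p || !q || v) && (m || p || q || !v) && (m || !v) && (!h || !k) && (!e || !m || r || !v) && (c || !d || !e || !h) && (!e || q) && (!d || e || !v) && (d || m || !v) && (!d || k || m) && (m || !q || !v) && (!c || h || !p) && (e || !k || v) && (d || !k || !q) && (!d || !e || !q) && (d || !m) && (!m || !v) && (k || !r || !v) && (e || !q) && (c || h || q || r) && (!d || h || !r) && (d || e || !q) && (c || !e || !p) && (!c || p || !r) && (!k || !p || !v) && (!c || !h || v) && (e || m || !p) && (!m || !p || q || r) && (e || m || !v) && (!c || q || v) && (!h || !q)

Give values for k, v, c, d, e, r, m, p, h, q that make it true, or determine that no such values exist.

k = False, v = False, c = False, d = False, e = False, r = True, m = False, p = False, h = True, q = False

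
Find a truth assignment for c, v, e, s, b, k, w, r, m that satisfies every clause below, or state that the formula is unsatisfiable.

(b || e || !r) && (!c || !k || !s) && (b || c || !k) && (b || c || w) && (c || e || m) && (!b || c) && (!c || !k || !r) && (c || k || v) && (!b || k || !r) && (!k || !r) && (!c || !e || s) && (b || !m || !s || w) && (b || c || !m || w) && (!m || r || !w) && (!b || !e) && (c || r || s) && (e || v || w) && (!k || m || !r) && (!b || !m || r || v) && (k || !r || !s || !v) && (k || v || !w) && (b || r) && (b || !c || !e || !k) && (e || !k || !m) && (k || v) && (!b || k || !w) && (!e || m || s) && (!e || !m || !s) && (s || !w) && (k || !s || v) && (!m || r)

Set c = True.
Set v = True.
Set e = False.
Set s = False.
  then (s || !w) forces w = False.
Try b = False:
  (b || e || !r) forces r = False.
  clause (b || r) is falsified — backtrack.
So b = True.
Set k = True.
  then (!c || !k || !r) forces r = False.
  then (e || !k || !m) forces m = False.
All clauses satisfied.

c = True, v = True, e = False, s = False, b = True, k = True, w = False, r = False, m = False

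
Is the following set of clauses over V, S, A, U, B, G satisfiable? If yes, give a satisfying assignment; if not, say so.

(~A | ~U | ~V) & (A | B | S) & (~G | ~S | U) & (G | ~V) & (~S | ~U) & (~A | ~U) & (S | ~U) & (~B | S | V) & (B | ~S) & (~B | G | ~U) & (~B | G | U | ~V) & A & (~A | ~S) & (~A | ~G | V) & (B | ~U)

V=F, S=F, A=T, U=F, B=F, G=F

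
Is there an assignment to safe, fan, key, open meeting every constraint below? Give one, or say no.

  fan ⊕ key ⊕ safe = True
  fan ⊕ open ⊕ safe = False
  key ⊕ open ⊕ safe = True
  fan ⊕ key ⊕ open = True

safe=F, fan=F, key=T, open=F

fan ⊕ key ⊕ safe = F ⊕ T ⊕ F = True ✓
fan ⊕ open ⊕ safe = F ⊕ F ⊕ F = False ✓
key ⊕ open ⊕ safe = T ⊕ F ⊕ F = True ✓
fan ⊕ key ⊕ open = F ⊕ T ⊕ F = True ✓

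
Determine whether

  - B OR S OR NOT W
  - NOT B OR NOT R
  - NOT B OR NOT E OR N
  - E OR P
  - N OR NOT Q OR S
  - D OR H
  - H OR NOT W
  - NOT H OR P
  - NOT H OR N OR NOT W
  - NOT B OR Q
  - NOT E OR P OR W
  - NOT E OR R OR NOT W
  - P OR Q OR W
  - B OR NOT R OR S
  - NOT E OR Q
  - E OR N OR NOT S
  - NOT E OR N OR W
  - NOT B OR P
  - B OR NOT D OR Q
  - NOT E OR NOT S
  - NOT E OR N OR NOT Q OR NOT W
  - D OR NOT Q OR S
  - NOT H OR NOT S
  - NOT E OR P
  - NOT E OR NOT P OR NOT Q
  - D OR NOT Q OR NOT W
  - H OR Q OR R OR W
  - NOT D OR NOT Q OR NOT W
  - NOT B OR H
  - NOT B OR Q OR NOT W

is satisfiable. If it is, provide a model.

Set D = True.
Try Q = False:
  (NOT B OR Q) forces B = False.
  clause (B OR NOT D OR Q) is falsified — backtrack.
So Q = True.
  then (NOT D OR NOT Q OR NOT W) forces W = False.
Set B = False.
Set H = False.
Set N = True.
Set P = True.
  then (NOT E OR NOT P OR NOT Q) forces E = False.
Set S = True.
Set R = True.
All clauses satisfied.

D: True; Q: True; B: False; H: False; N: True; P: True; E: False; S: True; W: False; R: True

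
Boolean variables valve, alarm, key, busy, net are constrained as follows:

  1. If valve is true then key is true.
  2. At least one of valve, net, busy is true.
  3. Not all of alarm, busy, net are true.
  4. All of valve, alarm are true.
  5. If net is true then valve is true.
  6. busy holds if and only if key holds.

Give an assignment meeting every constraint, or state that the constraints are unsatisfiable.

valve: True, alarm: True, key: True, busy: True, net: False

  (1) valve=T ⇒ key: T ✓
  (2) {valve, net, busy}: 2 true — at least one ✓
  (3) {alarm, busy, net}: 2/3 true — not all ✓
  (4) {valve, alarm}: all 2 true ✓
  (5) net=F ⇒ valve: vacuous ✓
  (6) busy=T, key=T — same ✓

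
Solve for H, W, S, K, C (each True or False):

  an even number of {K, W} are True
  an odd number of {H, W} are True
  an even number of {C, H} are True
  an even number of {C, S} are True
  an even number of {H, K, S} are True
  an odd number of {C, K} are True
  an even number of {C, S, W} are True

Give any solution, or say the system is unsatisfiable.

H=T; W=F; S=T; K=F; C=T

{K, W}: 0 true → even ✓
{H, W}: 1 true → odd ✓
{C, H}: 2 true → even ✓
{C, S}: 2 true → even ✓
{H, K, S}: 2 true → even ✓
{C, K}: 1 true → odd ✓
{C, S, W}: 2 true → even ✓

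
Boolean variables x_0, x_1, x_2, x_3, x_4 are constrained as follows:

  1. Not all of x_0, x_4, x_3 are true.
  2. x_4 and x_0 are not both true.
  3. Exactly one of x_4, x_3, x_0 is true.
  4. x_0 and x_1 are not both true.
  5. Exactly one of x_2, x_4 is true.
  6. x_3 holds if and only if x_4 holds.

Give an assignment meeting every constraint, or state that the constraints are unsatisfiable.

x_0: True; x_1: False; x_2: True; x_3: False; x_4: False

  (1) {x_0, x_4, x_3}: 1/3 true — not all ✓
  (2) x_4=F, x_0=T — not both ✓
  (3) {x_4, x_3, x_0}: 1 true — exactly one ✓
  (4) x_0=T, x_1=F — not both ✓
  (5) {x_2, x_4}: 1 true — exactly one ✓
  (6) x_3=F, x_4=F — same ✓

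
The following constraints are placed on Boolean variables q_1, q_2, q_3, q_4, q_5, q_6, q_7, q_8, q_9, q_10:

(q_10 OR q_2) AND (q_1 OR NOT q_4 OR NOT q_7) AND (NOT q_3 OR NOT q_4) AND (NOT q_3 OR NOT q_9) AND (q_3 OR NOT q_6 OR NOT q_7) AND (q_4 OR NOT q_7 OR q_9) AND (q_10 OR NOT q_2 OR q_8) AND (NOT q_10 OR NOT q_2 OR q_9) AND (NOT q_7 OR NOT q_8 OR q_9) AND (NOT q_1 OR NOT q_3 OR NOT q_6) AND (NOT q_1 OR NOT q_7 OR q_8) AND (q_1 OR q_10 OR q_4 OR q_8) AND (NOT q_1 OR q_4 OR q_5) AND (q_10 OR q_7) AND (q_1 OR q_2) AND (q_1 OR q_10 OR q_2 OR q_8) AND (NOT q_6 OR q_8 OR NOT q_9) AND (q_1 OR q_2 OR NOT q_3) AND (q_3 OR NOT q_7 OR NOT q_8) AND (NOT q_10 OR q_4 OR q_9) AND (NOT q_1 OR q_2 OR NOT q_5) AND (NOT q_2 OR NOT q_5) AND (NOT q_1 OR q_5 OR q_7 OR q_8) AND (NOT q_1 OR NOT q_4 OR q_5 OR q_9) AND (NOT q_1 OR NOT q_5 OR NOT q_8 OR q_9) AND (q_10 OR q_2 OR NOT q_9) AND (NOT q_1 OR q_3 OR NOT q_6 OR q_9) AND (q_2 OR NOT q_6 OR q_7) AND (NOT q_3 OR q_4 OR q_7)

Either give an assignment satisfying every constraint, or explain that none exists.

Set q_1 = True.
Set q_2 = False.
  then (q_10 OR q_2) forces q_10 = True.
  then (NOT q_1 OR q_2 OR NOT q_5) forces q_5 = False.
  then (NOT q_1 OR q_4 OR q_5) forces q_4 = True.
  then (NOT q_1 OR NOT q_4 OR q_5 OR q_9) forces q_9 = True.
  then (NOT q_3 OR NOT q_4) forces q_3 = False.
Try q_6 = True:
  (q_3 OR NOT q_6 OR NOT q_7) forces q_7 = False.
  clause (q_2 OR NOT q_6 OR q_7) is falsified — backtrack.
So q_6 = False.
Set q_7 = False.
  then (NOT q_1 OR q_5 OR q_7 OR q_8) forces q_8 = True.
All clauses satisfied.

q_1: True, q_2: False, q_3: False, q_4: True, q_5: False, q_6: False, q_7: False, q_8: True, q_9: True, q_10: True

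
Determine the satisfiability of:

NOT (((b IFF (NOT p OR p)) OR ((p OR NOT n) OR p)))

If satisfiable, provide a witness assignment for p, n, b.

p: False, n: True, b: False

  NOT (((b IFF (NOT p OR p)) OR ((p OR NOT n) OR p))) = True
    (b IFF (NOT p OR p)) OR ((p OR NOT n) OR p) = False
      b IFF (NOT p OR p) = False
        NOT p OR p = True
          NOT p = True
      (p OR NOT n) OR p = False
        p OR NOT n = False
          NOT n = False
The formula evaluates to True.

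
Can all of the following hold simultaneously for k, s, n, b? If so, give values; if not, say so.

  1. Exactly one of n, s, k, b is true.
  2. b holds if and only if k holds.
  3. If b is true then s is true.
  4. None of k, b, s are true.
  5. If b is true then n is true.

k = False; s = False; n = True; b = False

  (1) {n, s, k, b}: 1 true — exactly one ✓
  (2) b=F, k=F — same ✓
  (3) b=F ⇒ s: vacuous ✓
  (4) {k, b, s}: 0 true — none ✓
  (5) b=F ⇒ n: vacuous ✓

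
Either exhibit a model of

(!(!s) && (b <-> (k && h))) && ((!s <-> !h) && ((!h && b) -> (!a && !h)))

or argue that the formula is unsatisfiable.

a: True, h: True, s: True, k: True, b: True

  !(!s) && (b <-> (k && h)) = True
    !(!s) = True
      !s = False
    b <-> (k && h) = True
      k && h = True
  (!s <-> !h) && ((!h && b) -> (!a && !h)) = True
    !s <-> !h = True
      !s = False
      !h = False
    (!h && b) -> (!a && !h) = True
      !h && b = False
        !h = False
      !a && !h = False
        !a = False
        !h = False
Both conjuncts True, so the formula holds.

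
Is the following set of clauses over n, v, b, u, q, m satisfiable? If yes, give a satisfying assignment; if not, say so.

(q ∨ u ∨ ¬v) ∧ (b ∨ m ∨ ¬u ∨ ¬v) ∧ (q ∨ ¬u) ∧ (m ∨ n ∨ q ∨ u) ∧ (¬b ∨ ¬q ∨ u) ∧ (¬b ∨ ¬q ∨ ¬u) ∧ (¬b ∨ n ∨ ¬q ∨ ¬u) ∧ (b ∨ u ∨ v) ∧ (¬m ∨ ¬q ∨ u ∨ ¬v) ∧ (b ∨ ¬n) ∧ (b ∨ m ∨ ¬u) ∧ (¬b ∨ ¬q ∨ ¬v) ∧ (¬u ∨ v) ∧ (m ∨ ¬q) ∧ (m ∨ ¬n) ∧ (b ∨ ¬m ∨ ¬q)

Set n = True.
  then (b ∨ ¬n) forces b = True.
  then (m ∨ ¬n) forces m = True.
Set v = False.
  then (¬u ∨ v) forces u = False.
  then (¬b ∨ ¬q ∨ u) forces q = False.
All clauses satisfied.

n=T, v=F, b=T, u=F, q=F, m=T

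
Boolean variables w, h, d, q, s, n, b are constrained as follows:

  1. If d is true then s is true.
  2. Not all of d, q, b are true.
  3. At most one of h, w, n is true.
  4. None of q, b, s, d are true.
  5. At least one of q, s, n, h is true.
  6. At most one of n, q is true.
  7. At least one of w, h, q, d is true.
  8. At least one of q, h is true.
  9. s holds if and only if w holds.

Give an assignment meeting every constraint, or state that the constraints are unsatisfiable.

w=F, h=T, d=F, q=F, s=F, n=F, b=F

  (1) d=F ⇒ s: vacuous ✓
  (2) {d, q, b}: 0/3 true — not all ✓
  (3) {h, w, n}: 1 true — at most one ✓
  (4) {q, b, s, d}: 0 true — none ✓
  (5) {q, s, n, h}: 1 true — at least one ✓
  (6) {n, q}: 0 true — at most one ✓
  (7) {w, h, q, d}: 1 true — at least one ✓
  (8) {q, h}: 1 true — at least one ✓
  (9) s=F, w=F — same ✓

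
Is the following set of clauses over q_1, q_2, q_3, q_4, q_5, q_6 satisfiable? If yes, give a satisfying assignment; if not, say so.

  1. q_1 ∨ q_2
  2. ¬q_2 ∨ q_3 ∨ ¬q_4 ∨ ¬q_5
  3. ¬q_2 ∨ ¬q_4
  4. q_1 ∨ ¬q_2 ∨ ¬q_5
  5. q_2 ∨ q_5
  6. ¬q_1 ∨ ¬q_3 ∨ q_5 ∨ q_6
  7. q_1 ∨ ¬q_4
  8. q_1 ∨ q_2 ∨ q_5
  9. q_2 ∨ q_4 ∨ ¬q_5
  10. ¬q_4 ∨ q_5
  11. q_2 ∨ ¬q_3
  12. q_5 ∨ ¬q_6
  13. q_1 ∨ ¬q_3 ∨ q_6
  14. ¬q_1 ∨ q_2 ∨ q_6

q_1 = True, q_2 = True, q_3 = False, q_4 = False, q_5 = False, q_6 = False

Set q_1 = True.
Set q_2 = True.
  then (¬q_2 ∨ ¬q_4) forces q_4 = False.
Set q_3 = False.
Set q_5 = False.
  then (q_5 ∨ ¬q_6) forces q_6 = False.
All clauses satisfied.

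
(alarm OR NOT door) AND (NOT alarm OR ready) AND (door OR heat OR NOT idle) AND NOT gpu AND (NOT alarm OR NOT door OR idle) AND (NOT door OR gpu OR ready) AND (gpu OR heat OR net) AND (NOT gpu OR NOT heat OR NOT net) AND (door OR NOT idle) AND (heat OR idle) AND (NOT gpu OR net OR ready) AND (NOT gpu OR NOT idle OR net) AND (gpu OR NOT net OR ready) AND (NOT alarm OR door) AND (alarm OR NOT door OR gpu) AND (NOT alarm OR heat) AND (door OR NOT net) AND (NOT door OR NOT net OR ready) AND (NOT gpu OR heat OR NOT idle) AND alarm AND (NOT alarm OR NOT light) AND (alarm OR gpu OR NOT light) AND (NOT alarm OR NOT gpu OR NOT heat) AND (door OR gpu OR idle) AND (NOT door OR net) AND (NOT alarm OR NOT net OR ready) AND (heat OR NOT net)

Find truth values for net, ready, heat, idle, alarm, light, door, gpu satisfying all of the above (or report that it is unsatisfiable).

Unit clause (NOT gpu) forces gpu = False.
Unit clause (alarm) forces alarm = True.
In (NOT alarm OR NOT light) only NOT light is left, so light = False.
In (NOT alarm OR ready) only ready is left, so ready = True.
In (NOT alarm OR door) only door is left, so door = True.
In (NOT alarm OR heat) only heat is left, so heat = True.
In (NOT door OR net) only net is left, so net = True.
In (NOT alarm OR NOT door OR idle) only idle is left, so idle = True.
All clauses satisfied.

net = True; ready = True; heat = True; idle = True; alarm = True; light = False; door = True; gpu = False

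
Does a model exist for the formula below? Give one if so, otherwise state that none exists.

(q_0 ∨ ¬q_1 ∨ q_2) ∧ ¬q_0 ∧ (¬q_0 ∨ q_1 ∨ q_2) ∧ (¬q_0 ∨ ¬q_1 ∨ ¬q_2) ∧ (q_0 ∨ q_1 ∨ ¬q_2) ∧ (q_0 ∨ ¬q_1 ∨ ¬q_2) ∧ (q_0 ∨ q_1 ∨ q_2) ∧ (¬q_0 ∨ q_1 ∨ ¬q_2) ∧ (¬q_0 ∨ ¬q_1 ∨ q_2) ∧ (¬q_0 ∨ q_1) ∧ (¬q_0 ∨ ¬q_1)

Unsatisfiable — no assignment works.

Case q_1 = True:
  (¬q_0) forces q_0 = False.
  (q_0 ∨ ¬q_1 ∨ q_2) forces q_2 = True.
  Clause (q_0 ∨ ¬q_1 ∨ ¬q_2) is falsified — contradiction.
Case q_1 = False:
  (¬q_0) forces q_0 = False.
  (q_0 ∨ q_1 ∨ ¬q_2) forces q_2 = False.
  Clause (q_0 ∨ q_1 ∨ q_2) is falsified — contradiction.
Both cases fail, so the formula is unsatisfiable.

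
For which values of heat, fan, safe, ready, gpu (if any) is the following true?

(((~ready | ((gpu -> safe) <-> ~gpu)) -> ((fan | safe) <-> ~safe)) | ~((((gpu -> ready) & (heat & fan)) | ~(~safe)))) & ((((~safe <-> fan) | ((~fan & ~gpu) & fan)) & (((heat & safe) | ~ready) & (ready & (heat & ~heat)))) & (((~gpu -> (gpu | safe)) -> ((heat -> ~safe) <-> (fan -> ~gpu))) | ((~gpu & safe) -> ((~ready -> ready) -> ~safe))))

Case heat = True: the conjunct ~heat is False.
Case heat = False: the conjunct heat is False.
Both cases fail — unsatisfiable.

Unsatisfiable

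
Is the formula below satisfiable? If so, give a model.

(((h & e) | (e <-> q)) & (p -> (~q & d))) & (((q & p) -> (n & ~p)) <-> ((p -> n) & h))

q: False, h: True, p: False, e: False, d: False, n: True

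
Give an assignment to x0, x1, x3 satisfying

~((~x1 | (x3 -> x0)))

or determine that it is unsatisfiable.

x0 = False, x1 = True, x3 = True

  ~((~x1 | (x3 -> x0))) = True
    ~x1 | (x3 -> x0) = False
      ~x1 = False
      x3 -> x0 = False
The formula evaluates to True.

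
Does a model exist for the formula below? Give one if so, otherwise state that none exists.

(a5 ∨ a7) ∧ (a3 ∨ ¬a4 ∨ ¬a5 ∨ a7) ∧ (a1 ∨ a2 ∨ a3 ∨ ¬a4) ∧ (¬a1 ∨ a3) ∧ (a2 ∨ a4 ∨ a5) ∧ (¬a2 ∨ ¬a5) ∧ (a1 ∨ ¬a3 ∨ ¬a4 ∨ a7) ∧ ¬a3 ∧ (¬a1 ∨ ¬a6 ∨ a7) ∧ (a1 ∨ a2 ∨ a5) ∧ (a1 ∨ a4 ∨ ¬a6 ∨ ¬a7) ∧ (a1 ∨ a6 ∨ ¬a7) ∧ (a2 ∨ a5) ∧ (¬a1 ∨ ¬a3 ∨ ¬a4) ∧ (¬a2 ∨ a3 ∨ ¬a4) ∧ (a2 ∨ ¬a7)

a1=F; a2=F; a3=F; a4=F; a5=T; a6=T; a7=F

Unit clause (¬a3) forces a3 = False.
In (¬a1 ∨ a3) only ¬a1 is left, so a1 = False.
Try a2 = True:
  (¬a2 ∨ ¬a5) forces a5 = False.
  (a5 ∨ a7) forces a7 = True.
  (a1 ∨ a6 ∨ ¬a7) forces a6 = True.
  (a1 ∨ a4 ∨ ¬a6 ∨ ¬a7) forces a4 = True.
  clause (¬a2 ∨ a3 ∨ ¬a4) is falsified — backtrack.
So a2 = False.
  then (a1 ∨ a2 ∨ a3 ∨ ¬a4) forces a4 = False.
  then (a2 ∨ a4 ∨ a5) forces a5 = True.
  then (a2 ∨ ¬a7) forces a7 = False.
Set a6 = True.
All clauses satisfied.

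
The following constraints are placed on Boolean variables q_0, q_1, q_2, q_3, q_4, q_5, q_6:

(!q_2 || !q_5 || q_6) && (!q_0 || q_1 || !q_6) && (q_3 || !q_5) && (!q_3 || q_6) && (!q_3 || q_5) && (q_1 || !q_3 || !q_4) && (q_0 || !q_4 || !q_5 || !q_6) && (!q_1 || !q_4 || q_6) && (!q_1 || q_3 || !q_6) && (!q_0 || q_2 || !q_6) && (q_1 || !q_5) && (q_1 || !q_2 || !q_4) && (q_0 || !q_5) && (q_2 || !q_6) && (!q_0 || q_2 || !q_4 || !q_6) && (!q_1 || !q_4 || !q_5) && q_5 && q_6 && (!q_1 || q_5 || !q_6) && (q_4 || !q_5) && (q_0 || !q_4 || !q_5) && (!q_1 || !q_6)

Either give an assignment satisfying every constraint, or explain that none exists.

No satisfying assignment exists.

Case q_5 = True:
  (q_3 || !q_5) forces q_3 = True.
  (!q_3 || q_6) forces q_6 = True.
  (q_1 || !q_5) forces q_1 = True.
  Clause (!q_1 || !q_6) is falsified — contradiction.
Case q_5 = False:
  Clause (q_5) is falsified — contradiction.
Both cases fail, so the formula is unsatisfiable.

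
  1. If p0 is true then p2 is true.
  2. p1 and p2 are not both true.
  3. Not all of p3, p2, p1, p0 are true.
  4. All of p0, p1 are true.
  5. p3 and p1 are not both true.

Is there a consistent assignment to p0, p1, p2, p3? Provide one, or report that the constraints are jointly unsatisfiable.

Case p0 = True:
  (1) with p0=T forces p2 = True.
  (2) with p2=T forces p1 = False.
  Constraint (4) is violated (p1=F) — contradiction.
Case p0 = False:
  Constraint (4) is violated (p0=F) — contradiction.
Both cases fail — unsatisfiable.

UNSATISFIABLE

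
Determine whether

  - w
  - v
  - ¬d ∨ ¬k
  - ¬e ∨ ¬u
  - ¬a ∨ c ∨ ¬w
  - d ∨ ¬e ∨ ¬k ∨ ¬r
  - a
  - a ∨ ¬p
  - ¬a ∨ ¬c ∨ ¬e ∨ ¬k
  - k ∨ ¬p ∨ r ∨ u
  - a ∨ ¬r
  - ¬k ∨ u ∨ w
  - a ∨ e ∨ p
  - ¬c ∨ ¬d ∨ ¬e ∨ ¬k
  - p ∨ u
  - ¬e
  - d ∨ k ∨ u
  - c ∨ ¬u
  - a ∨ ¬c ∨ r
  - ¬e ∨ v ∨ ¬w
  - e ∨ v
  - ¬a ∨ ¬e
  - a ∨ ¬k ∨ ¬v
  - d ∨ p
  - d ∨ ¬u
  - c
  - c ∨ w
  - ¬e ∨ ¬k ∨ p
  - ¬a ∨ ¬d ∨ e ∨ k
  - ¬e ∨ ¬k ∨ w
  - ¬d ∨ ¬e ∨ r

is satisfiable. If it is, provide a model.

e: False, u: False, a: True, d: False, k: True, r: True, v: True, p: True, c: True, w: True

Unit clause (w) forces w = True.
Unit clause (v) forces v = True.
Unit clause (a) forces a = True.
Unit clause (¬e) forces e = False.
Unit clause (c) forces c = True.
Set u = False.
  then (p ∨ u) forces p = True.
Set d = False.
  then (d ∨ k ∨ u) forces k = True.
Set r = True.
All clauses satisfied.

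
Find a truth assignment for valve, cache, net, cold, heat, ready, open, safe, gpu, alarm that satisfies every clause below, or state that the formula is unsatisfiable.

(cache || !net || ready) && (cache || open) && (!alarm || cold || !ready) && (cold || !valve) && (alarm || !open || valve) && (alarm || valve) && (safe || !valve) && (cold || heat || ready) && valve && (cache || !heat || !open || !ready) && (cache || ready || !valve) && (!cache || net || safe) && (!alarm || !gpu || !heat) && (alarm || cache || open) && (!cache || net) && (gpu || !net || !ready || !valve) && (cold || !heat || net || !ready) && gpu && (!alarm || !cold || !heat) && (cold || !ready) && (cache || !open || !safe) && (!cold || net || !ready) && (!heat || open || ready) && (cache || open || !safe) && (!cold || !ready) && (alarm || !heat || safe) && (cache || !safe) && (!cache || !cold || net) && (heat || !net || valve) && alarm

Unit clause (valve) forces valve = True.
Unit clause (gpu) forces gpu = True.
Unit clause (alarm) forces alarm = True.
In (cold || !valve) only cold is left, so cold = True.
In (safe || !valve) only safe is left, so safe = True.
In (!alarm || !gpu || !heat) only !heat is left, so heat = False.
In (!cold || !ready) only !ready is left, so ready = False.
In (cache || !safe) only cache is left, so cache = True.
In (!cache || !cold || net) only net is left, so net = True.
Set open = True.
All clauses satisfied.

valve: True, cache: True, net: True, cold: True, heat: False, ready: False, open: True, safe: True, gpu: True, alarm: True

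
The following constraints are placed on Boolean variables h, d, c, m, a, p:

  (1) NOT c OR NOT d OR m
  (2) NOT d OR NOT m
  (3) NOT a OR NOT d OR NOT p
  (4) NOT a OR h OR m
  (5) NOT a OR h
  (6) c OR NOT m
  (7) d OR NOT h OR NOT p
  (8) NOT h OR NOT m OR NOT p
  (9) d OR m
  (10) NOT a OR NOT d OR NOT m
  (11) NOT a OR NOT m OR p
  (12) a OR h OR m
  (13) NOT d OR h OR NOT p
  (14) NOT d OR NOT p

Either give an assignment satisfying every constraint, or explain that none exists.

h: True, d: False, c: True, m: True, a: False, p: False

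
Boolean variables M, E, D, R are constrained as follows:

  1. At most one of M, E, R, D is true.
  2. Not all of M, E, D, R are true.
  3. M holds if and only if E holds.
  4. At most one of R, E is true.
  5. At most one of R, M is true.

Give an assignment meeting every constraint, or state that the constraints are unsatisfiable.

M: False; E: False; D: True; R: False

  (1) {M, E, R, D}: 1 true — at most one ✓
  (2) {M, E, D, R}: 1/4 true — not all ✓
  (3) M=F, E=F — same ✓
  (4) {R, E}: 0 true — at most one ✓
  (5) {R, M}: 0 true — at most one ✓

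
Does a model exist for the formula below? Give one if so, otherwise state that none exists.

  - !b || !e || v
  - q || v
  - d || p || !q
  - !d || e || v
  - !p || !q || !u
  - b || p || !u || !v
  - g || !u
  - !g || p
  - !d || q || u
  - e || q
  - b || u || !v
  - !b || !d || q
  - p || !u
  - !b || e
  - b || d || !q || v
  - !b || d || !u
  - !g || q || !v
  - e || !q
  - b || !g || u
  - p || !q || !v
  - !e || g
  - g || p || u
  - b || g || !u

g = True, e = True, u = False, q = True, p = True, b = True, d = False, v = True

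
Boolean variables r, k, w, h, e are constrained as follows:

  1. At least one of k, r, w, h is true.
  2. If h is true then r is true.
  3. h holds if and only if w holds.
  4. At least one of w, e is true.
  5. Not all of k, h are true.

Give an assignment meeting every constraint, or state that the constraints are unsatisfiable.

r: False, k: True, w: False, h: False, e: True

  (1) {k, r, w, h}: 1 true — at least one ✓
  (2) h=F ⇒ r: vacuous ✓
  (3) h=F, w=F — same ✓
  (4) {w, e}: 1 true — at least one ✓
  (5) {k, h}: 1/2 true — not all ✓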